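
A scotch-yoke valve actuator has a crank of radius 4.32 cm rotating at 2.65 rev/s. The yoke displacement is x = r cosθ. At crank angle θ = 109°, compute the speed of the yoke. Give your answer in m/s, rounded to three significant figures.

0.680

ω = 16.65 rad/s (from 2.65 rev/s).
x = r cosθ ⇒ ẋ = −rω sinθ.
|v| = rω|sinθ| = 0.0432·16.65·|sin 109°| = 0.68011 m/s.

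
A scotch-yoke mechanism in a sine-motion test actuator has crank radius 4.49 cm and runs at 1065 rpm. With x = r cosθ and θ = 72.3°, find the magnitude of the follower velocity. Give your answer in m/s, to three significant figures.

4.77

ω = 111.5 rad/s (from 1065 rpm).
x = r cosθ ⇒ ẋ = −rω sinθ.
|v| = rω|sinθ| = 0.0449·111.5·|sin 72.3°| = 4.7705 m/s.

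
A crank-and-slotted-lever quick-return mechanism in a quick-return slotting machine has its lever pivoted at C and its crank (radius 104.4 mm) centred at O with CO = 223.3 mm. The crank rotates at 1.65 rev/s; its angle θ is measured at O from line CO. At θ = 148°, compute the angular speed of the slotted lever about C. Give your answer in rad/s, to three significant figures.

ω = 10.37 rad/s (from 1.65 rev/s).
Crank pin A relative to C: A = (d + r cosθ, r sinθ); lever angle φ = atan2(r sinθ, d + r cosθ).
Differentiating tanφ: φ̇ = rω(d cosθ + r)/(d² + r² + 2dr cosθ).
d² + r² + 2dr cosθ = |CA|² = 0.021222 m²;  d cosθ + r = -0.084969 m.
|ω_lever| = |0.1044·10.37·-0.084969| / 0.021222 = 4.3335 rad/s.

4.33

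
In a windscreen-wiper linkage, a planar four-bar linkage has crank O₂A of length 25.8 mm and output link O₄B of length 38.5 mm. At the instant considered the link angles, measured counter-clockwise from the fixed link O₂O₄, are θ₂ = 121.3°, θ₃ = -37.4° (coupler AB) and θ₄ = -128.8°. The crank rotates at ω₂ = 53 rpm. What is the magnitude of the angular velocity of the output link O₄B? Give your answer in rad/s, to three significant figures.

1.35

ω₂ = 5.55 rad/s (from 53 rpm).
Differentiating the loop-closure r₂e^{iθ₂}+r₃e^{iθ₃}=r₁+r₄e^{iθ₄} gives r₂ω₂e^{iθ₂}+r₃ω₃e^{iθ₃}=r₄ω₄e^{iθ₄}.
Eliminating the other unknown: ω₄ = r₂ω₂ sin(θ₂−θ₃) / [r₄ sin(θ₄−θ₃)].
Numerator sine = +0.36325; denominator sine = -0.99970.
Result = 0.0258·5.55·(+0.36325) / (0.0385·(-0.99970)) = -1.3515 rad/s; magnitude 1.3515 rad/s.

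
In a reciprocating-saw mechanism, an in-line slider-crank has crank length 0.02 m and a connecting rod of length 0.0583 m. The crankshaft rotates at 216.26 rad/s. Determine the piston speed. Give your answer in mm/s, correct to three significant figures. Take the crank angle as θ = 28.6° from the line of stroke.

2700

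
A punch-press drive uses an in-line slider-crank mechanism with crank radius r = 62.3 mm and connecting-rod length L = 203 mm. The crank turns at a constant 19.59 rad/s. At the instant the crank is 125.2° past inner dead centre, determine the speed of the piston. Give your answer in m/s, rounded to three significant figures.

ω = 19.59 rad/s
For an in-line slider-crank, x = r cosθ + √(L² − r² sin²θ), so v = −rω sinθ·[1 + r cosθ/√(L² − r² sin²θ)].
With r = 0.0623 m, L = 0.203 m, θ = 125.2°: √(L² − r² sin²θ) = 0.19651 m.
v = −0.0623·19.59·0.81714·[1 + 0.0623·-0.57643/0.19651] = -0.81504 m/s.
|v| = 0.81504 m/s.

0.815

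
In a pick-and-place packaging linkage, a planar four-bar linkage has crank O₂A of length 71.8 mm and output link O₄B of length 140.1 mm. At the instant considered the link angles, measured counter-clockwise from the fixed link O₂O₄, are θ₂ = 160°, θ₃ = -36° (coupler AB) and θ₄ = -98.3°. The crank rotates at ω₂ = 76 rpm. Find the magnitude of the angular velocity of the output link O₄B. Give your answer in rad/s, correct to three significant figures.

1.27

ω₂ = 7.959 rad/s (from 76 rpm).
Differentiating the loop-closure r₂e^{iθ₂}+r₃e^{iθ₃}=r₁+r₄e^{iθ₄} gives r₂ω₂e^{iθ₂}+r₃ω₃e^{iθ₃}=r₄ω₄e^{iθ₄}.
Eliminating the other unknown: ω₄ = r₂ω₂ sin(θ₂−θ₃) / [r₄ sin(θ₄−θ₃)].
Numerator sine = -0.27564; denominator sine = -0.88539.
Result = 0.0718·7.959·(-0.27564) / (0.1401·(-0.88539)) = +1.2698 rad/s; magnitude 1.2698 rad/s.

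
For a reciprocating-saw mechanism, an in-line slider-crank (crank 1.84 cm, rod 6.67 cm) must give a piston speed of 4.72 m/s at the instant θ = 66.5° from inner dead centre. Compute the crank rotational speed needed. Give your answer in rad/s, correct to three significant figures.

For an in-line slider-crank, |v_piston| = rω|sinθ|·[1 + r cosθ/√(L² − r² sin²θ)].
With r = 0.0184 m, L = 0.0667 m, θ = 66.5°: the bracketed kinematic factor |dx/dθ| = 0.018792 m.
ω = v/|dx/dθ| = 4.72/0.018792 = 251.16 rad/s.

251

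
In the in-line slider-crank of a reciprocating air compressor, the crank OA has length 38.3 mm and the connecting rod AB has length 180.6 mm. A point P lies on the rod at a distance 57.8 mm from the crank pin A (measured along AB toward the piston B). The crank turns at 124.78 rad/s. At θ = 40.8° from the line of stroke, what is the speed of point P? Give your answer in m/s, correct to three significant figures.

ω = 124.8 rad/s.  Crank-pin speed |V_A| = rω = 4.7791 m/s, perpendicular to OA.
Rod angle: sinφ = −(r/L) sinθ ⇒ φ = -7.965°; ω_rod = −rω cosθ/√(L²−r²sin²θ) = -20.227 rad/s.
V_P = V_A + ω_rod × AP, with AP = 0.0578 m along the rod.
Components: V_Px = −rω sinθ − a·ω_rod·sinφ = -3.2848 m/s;  V_Py = rω cosθ + a·ω_rod·cosφ = +2.4599 m/s.
|V_P| = √(V_Px² + V_Py²) = 4.1037 m/s.

4.10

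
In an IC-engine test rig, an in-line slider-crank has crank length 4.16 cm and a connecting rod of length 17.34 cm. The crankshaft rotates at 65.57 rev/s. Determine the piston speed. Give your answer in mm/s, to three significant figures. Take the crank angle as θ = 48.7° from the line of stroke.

14900

ω = 2π·65.6 = 412 rad/s
For an in-line slider-crank, x = r cosθ + √(L² − r² sin²θ), so v = −rω sinθ·[1 + r cosθ/√(L² − r² sin²θ)].
With r = 0.0416 m, L = 0.1734 m, θ = 48.7°: √(L² − r² sin²θ) = 0.17056 m.
v = −0.0416·412·0.75126·[1 + 0.0416·0.66000/0.17056] = -14.948 m/s.
|v| = 14.948 m/s = 14948 mm/s.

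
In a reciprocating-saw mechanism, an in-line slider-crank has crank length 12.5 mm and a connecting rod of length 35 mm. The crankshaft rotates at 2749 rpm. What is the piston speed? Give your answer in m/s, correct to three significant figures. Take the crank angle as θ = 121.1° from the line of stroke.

2.48

ω = 2π·2749/60 = 287.9 rad/s
For an in-line slider-crank, x = r cosθ + √(L² − r² sin²θ), so v = −rω sinθ·[1 + r cosθ/√(L² − r² sin²θ)].
With r = 0.0125 m, L = 0.035 m, θ = 121.1°: √(L² − r² sin²θ) = 0.033323 m.
v = −0.0125·287.9·0.85627·[1 + 0.0125·-0.51653/0.033323] = -2.4842 m/s.
|v| = 2.4842 m/s.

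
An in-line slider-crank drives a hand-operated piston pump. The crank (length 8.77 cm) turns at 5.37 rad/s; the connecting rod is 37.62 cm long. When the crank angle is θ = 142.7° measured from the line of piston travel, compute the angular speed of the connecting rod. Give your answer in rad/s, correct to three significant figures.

ω = 5.37 rad/s
The rod makes angle φ with the slider axis where L sinφ = r sinθ; differentiating, L cosφ·φ̇ = r ω cosθ.
L cosφ = √(L² − r² sin²θ) = 0.37243 m.
|ω_rod| = r ω |cosθ| / √(L² − r² sin²θ) = 0.0877·5.37·0.79547/0.37243 = 1.0059 rad/s.

1.01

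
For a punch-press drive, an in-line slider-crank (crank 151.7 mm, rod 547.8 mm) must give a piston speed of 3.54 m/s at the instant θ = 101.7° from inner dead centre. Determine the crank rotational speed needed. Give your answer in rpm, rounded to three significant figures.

242

For an in-line slider-crank, |v_piston| = rω|sinθ|·[1 + r cosθ/√(L² − r² sin²θ)].
With r = 0.1517 m, L = 0.5478 m, θ = 101.7°: the bracketed kinematic factor |dx/dθ| = 0.13988 m.
ω = v/|dx/dθ| = 3.54/0.13988 = 25.307 rad/s.
N = 60ω/(2π) = 241.67 rpm.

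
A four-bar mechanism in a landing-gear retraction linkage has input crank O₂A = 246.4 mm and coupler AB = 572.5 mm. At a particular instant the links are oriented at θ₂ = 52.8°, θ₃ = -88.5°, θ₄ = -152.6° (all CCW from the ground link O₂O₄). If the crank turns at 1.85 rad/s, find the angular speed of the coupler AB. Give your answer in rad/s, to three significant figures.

ω₂ = 1.85 rad/s
Differentiating the loop-closure r₂e^{iθ₂}+r₃e^{iθ₃}=r₁+r₄e^{iθ₄} gives r₂ω₂e^{iθ₂}+r₃ω₃e^{iθ₃}=r₄ω₄e^{iθ₄}.
Eliminating the other unknown: ω₃ = r₂ω₂ sin(θ₄−θ₂) / [r₃ sin(θ₃−θ₄)].
Numerator sine = +0.42894; denominator sine = +0.89956.
Result = 0.2464·1.85·(+0.42894) / (0.5725·(+0.89956)) = +0.37966 rad/s; magnitude 0.37966 rad/s.

0.380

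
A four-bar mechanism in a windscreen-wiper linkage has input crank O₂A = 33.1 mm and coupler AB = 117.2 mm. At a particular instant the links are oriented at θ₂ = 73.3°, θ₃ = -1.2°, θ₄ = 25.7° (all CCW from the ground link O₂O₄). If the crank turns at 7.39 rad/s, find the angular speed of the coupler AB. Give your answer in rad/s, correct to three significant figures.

3.41

ω₂ = 7.39 rad/s
Differentiating the loop-closure r₂e^{iθ₂}+r₃e^{iθ₃}=r₁+r₄e^{iθ₄} gives r₂ω₂e^{iθ₂}+r₃ω₃e^{iθ₃}=r₄ω₄e^{iθ₄}.
Eliminating the other unknown: ω₃ = r₂ω₂ sin(θ₄−θ₂) / [r₃ sin(θ₃−θ₄)].
Numerator sine = -0.73846; denominator sine = -0.45243.
Result = 0.0331·7.39·(-0.73846) / (0.1172·(-0.45243)) = +3.4065 rad/s; magnitude 3.4065 rad/s.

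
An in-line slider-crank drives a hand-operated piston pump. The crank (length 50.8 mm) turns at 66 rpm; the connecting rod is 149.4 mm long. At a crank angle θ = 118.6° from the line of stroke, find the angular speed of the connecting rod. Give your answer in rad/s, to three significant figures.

1.18

ω = 6.912 rad/s (converted from 66 rpm).
The rod makes angle φ with the slider axis where L sinφ = r sinθ; differentiating, L cosφ·φ̇ = r ω cosθ.
L cosφ = √(L² − r² sin²θ) = 0.14259 m.
|ω_rod| = r ω |cosθ| / √(L² − r² sin²θ) = 0.0508·6.912·0.47869/0.14259 = 1.1787 rad/s.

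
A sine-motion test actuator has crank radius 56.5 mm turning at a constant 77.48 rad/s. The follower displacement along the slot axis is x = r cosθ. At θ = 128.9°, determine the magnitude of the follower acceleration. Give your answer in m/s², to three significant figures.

ω = 77.48 rad/s
x = r cosθ ⇒ ẍ = −rω² cosθ (ω constant).
|a| = rω²|cosθ| = 0.0565·(77.48)²·|cos 128.9°| = 212.99 m/s².

213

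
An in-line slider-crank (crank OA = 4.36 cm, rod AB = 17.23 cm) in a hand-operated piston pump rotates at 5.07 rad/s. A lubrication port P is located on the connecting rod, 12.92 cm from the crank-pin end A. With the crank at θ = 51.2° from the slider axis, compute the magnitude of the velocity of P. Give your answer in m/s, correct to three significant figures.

0.196

ω = 5.07 rad/s.  Crank-pin speed |V_A| = rω = 0.22105 m/s, perpendicular to OA.
Rod angle: sinφ = −(r/L) sinθ ⇒ φ = -11.374°; ω_rod = −rω cosθ/√(L²−r²sin²θ) = -0.82 rad/s.
V_P = V_A + ω_rod × AP, with AP = 0.1292 m along the rod.
Components: V_Px = −rω sinθ − a·ω_rod·sinφ = -0.19317 m/s;  V_Py = rω cosθ + a·ω_rod·cosφ = +0.034648 m/s.
|V_P| = √(V_Px² + V_Py²) = 0.19625 m/s.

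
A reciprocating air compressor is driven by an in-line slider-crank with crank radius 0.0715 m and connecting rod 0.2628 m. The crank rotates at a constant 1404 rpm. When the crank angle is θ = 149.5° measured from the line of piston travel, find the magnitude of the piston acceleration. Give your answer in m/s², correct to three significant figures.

1120

ω = 2π·1404/60 = 147 rad/s
x(θ) = r cosθ + √(L² − r² sin²θ); with ω constant, a = ω²·d²x/dθ².
d²x/dθ² = −r cosθ − r²(cos2θ)/√u − r⁴ sin²2θ/(4u^{3/2}),  u = L² − r² sin²θ = 0.0677469 m².
Substituting r = 0.0715 m, L = 0.2628 m, θ = 149.5°: d²x/dθ² = +0.051801 m.
a = ω²·d²x/dθ² = (147)²·(+0.051801) = +1119.8 m/s²;  |a| = 1119.8 m/s².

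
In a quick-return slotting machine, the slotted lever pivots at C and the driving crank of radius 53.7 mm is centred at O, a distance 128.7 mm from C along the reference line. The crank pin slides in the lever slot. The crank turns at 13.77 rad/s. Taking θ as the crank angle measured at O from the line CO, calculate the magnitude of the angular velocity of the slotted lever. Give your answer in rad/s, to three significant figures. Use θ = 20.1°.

3.98

ω = 13.77 rad/s
Crank pin A relative to C: A = (d + r cosθ, r sinθ); lever angle φ = atan2(r sinθ, d + r cosθ).
Differentiating tanφ: φ̇ = rω(d cosθ + r)/(d² + r² + 2dr cosθ).
d² + r² + 2dr cosθ = |CA|² = 0.0324279 m²;  d cosθ + r = +0.17456 m.
|ω_lever| = |0.0537·13.77·+0.17456| / 0.0324279 = 3.9805 rad/s.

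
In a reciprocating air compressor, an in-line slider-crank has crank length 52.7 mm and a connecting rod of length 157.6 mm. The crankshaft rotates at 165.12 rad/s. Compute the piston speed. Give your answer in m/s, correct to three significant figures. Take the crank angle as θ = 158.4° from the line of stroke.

2.20

ω = 165.1 rad/s
For an in-line slider-crank, x = r cosθ + √(L² − r² sin²θ), so v = −rω sinθ·[1 + r cosθ/√(L² − r² sin²θ)].
With r = 0.0527 m, L = 0.1576 m, θ = 158.4°: √(L² − r² sin²θ) = 0.1564 m.
v = −0.0527·165.1·0.36812·[1 + 0.0527·-0.92978/0.1564] = -2.1998 m/s.
|v| = 2.1998 m/s.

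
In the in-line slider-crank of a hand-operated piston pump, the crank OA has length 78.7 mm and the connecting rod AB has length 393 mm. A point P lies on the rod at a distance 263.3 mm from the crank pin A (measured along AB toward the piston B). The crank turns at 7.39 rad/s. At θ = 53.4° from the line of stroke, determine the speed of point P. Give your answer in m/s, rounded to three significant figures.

0.518

ω = 7.39 rad/s.  Crank-pin speed |V_A| = rω = 0.58159 m/s, perpendicular to OA.
Rod angle: sinφ = −(r/L) sinθ ⇒ φ = -9.251°; ω_rod = −rω cosθ/√(L²−r²sin²θ) = -0.89397 rad/s.
V_P = V_A + ω_rod × AP, with AP = 0.2633 m along the rod.
Components: V_Px = −rω sinθ − a·ω_rod·sinφ = -0.50475 m/s;  V_Py = rω cosθ + a·ω_rod·cosφ = +0.11444 m/s.
|V_P| = √(V_Px² + V_Py²) = 0.51757 m/s.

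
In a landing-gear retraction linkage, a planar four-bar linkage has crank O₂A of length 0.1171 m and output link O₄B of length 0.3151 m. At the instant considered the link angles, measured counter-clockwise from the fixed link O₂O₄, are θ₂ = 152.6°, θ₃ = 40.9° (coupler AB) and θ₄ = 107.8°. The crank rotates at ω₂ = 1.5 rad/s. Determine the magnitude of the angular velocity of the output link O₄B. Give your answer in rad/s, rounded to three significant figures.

ω₂ = 1.5 rad/s
Differentiating the loop-closure r₂e^{iθ₂}+r₃e^{iθ₃}=r₁+r₄e^{iθ₄} gives r₂ω₂e^{iθ₂}+r₃ω₃e^{iθ₃}=r₄ω₄e^{iθ₄}.
Eliminating the other unknown: ω₄ = r₂ω₂ sin(θ₂−θ₃) / [r₄ sin(θ₄−θ₃)].
Numerator sine = +0.92913; denominator sine = +0.91982.
Result = 0.1171·1.5·(+0.92913) / (0.3151·(+0.91982)) = +0.56308 rad/s; magnitude 0.56308 rad/s.

0.563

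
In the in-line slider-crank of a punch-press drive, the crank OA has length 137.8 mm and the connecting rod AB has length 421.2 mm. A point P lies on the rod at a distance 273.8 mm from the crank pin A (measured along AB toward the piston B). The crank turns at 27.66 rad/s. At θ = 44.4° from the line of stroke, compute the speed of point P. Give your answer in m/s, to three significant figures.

3.23

ω = 27.66 rad/s.  Crank-pin speed |V_A| = rω = 3.8115 m/s, perpendicular to OA.
Rod angle: sinφ = −(r/L) sinθ ⇒ φ = -13.232°; ω_rod = −rω cosθ/√(L²−r²sin²θ) = -6.6418 rad/s.
V_P = V_A + ω_rod × AP, with AP = 0.2738 m along the rod.
Components: V_Px = −rω sinθ − a·ω_rod·sinφ = -3.0831 m/s;  V_Py = rω cosθ + a·ω_rod·cosφ = +0.95301 m/s.
|V_P| = √(V_Px² + V_Py²) = 3.227 m/s.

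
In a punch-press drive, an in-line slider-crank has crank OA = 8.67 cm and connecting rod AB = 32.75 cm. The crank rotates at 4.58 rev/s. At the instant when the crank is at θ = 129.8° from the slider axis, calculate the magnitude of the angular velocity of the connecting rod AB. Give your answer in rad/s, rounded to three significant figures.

4.98

ω = 28.78 rad/s (converted from 4.58 rev/s).
The rod makes angle φ with the slider axis where L sinφ = r sinθ; differentiating, L cosφ·φ̇ = r ω cosθ.
L cosφ = √(L² − r² sin²θ) = 0.32065 m.
|ω_rod| = r ω |cosθ| / √(L² − r² sin²θ) = 0.0867·28.78·0.64011/0.32065 = 4.9806 rad/s.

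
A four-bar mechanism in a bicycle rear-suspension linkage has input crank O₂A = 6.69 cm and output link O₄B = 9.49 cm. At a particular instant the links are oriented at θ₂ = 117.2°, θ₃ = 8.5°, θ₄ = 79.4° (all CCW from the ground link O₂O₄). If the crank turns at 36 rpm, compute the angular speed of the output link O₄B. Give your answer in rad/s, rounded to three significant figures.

ω₂ = 3.77 rad/s (from 36 rpm).
Differentiating the loop-closure r₂e^{iθ₂}+r₃e^{iθ₃}=r₁+r₄e^{iθ₄} gives r₂ω₂e^{iθ₂}+r₃ω₃e^{iθ₃}=r₄ω₄e^{iθ₄}.
Eliminating the other unknown: ω₄ = r₂ω₂ sin(θ₂−θ₃) / [r₄ sin(θ₄−θ₃)].
Numerator sine = +0.94721; denominator sine = +0.94495.
Result = 0.0669·3.77·(+0.94721) / (0.0949·(+0.94495)) = +2.664 rad/s; magnitude 2.664 rad/s.

2.66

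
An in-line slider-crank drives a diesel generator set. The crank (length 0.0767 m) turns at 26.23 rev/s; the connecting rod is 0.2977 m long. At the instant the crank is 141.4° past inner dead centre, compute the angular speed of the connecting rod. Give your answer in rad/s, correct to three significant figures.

ω = 164.8 rad/s (converted from 26.23 rev/s).
The rod makes angle φ with the slider axis where L sinφ = r sinθ; differentiating, L cosφ·φ̇ = r ω cosθ.
L cosφ = √(L² − r² sin²θ) = 0.29383 m.
|ω_rod| = r ω |cosθ| / √(L² − r² sin²θ) = 0.0767·164.8·0.78152/0.29383 = 33.622 rad/s.

33.6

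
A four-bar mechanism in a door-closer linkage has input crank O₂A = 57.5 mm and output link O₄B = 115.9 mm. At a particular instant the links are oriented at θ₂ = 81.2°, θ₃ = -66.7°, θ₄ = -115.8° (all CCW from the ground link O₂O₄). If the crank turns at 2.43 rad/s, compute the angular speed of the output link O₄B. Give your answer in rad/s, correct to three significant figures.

0.848

ω₂ = 2.43 rad/s
Differentiating the loop-closure r₂e^{iθ₂}+r₃e^{iθ₃}=r₁+r₄e^{iθ₄} gives r₂ω₂e^{iθ₂}+r₃ω₃e^{iθ₃}=r₄ω₄e^{iθ₄}.
Eliminating the other unknown: ω₄ = r₂ω₂ sin(θ₂−θ₃) / [r₄ sin(θ₄−θ₃)].
Numerator sine = +0.53140; denominator sine = -0.75585.
Result = 0.0575·2.43·(+0.53140) / (0.1159·(-0.75585)) = -0.84757 rad/s; magnitude 0.84757 rad/s.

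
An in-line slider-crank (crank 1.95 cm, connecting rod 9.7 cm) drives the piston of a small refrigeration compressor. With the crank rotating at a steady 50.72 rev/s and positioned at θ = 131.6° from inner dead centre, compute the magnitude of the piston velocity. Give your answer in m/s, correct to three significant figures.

4.02

ω = 2π·50.7 = 318.7 rad/s
For an in-line slider-crank, x = r cosθ + √(L² − r² sin²θ), so v = −rω sinθ·[1 + r cosθ/√(L² − r² sin²θ)].
With r = 0.0195 m, L = 0.097 m, θ = 131.6°: √(L² − r² sin²θ) = 0.095898 m.
v = −0.0195·318.7·0.74780·[1 + 0.0195·-0.66393/0.095898] = -4.0197 m/s.
|v| = 4.0197 m/s.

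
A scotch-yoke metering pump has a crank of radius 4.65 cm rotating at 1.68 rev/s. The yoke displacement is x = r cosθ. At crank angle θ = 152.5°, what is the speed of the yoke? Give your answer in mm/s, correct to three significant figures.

227

ω = 10.56 rad/s (from 1.68 rev/s).
x = r cosθ ⇒ ẋ = −rω sinθ.
|v| = rω|sinθ| = 0.0465·10.56·|sin 152.5°| = 0.22665 m/s = 226.65 mm/s.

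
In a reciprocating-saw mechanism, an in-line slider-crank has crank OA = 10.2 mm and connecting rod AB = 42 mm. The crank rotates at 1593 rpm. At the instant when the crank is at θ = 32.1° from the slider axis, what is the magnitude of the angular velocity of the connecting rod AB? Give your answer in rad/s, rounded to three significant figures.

34.6

ω = 166.8 rad/s (converted from 1593 rpm).
The rod makes angle φ with the slider axis where L sinφ = r sinθ; differentiating, L cosφ·φ̇ = r ω cosθ.
L cosφ = √(L² − r² sin²θ) = 0.041649 m.
|ω_rod| = r ω |cosθ| / √(L² − r² sin²θ) = 0.0102·166.8·0.84712/0.041649 = 34.609 rad/s.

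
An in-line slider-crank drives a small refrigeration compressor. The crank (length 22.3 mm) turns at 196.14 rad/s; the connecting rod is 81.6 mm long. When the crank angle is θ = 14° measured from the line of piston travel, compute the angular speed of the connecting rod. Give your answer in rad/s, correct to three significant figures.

ω = 196.1 rad/s
The rod makes angle φ with the slider axis where L sinφ = r sinθ; differentiating, L cosφ·φ̇ = r ω cosθ.
L cosφ = √(L² − r² sin²θ) = 0.081421 m.
|ω_rod| = r ω |cosθ| / √(L² − r² sin²θ) = 0.0223·196.1·0.97030/0.081421 = 52.124 rad/s.

52.1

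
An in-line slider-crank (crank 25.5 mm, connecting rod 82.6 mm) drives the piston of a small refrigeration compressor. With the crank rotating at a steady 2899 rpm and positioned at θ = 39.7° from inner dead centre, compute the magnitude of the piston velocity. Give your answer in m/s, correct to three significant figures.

6.14

ω = 2π·2899/60 = 303.6 rad/s
For an in-line slider-crank, x = r cosθ + √(L² − r² sin²θ), so v = −rω sinθ·[1 + r cosθ/√(L² − r² sin²θ)].
With r = 0.0255 m, L = 0.0826 m, θ = 39.7°: √(L² − r² sin²θ) = 0.080978 m.
v = −0.0255·303.6·0.63877·[1 + 0.0255·0.76940/0.080978] = -6.143 m/s.
|v| = 6.143 m/s.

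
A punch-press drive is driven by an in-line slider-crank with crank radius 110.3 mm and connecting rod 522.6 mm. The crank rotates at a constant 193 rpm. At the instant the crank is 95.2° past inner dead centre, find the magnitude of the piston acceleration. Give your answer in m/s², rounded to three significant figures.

13.6

ω = 2π·193/60 = 20.21 rad/s
x(θ) = r cosθ + √(L² − r² sin²θ); with ω constant, a = ω²·d²x/dθ².
d²x/dθ² = −r cosθ − r²(cos2θ)/√u − r⁴ sin²2θ/(4u^{3/2}),  u = L² − r² sin²θ = 0.261045 m².
Substituting r = 0.1103 m, L = 0.5226 m, θ = 95.2°: d²x/dθ² = +0.033408 m.
a = ω²·d²x/dθ² = (20.21)²·(+0.033408) = +13.647 m/s²;  |a| = 13.647 m/s².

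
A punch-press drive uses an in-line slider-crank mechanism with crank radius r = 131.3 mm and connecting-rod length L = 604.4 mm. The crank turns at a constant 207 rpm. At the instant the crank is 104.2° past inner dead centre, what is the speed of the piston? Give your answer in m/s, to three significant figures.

ω = 2π·207/60 = 21.68 rad/s
For an in-line slider-crank, x = r cosθ + √(L² − r² sin²θ), so v = −rω sinθ·[1 + r cosθ/√(L² − r² sin²θ)].
With r = 0.1313 m, L = 0.6044 m, θ = 104.2°: √(L² − r² sin²θ) = 0.59084 m.
v = −0.1313·21.68·0.96945·[1 + 0.1313·-0.24531/0.59084] = -2.6088 m/s.
|v| = 2.6088 m/s.

2.61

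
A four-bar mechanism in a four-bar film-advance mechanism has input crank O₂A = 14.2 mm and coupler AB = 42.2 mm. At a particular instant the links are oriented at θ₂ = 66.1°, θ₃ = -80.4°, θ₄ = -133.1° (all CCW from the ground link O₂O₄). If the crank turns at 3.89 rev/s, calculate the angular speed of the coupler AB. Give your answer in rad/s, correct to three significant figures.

3.40

ω₂ = 24.44 rad/s (from 3.89 rev/s).
Differentiating the loop-closure r₂e^{iθ₂}+r₃e^{iθ₃}=r₁+r₄e^{iθ₄} gives r₂ω₂e^{iθ₂}+r₃ω₃e^{iθ₃}=r₄ω₄e^{iθ₄}.
Eliminating the other unknown: ω₃ = r₂ω₂ sin(θ₄−θ₂) / [r₃ sin(θ₃−θ₄)].
Numerator sine = +0.32887; denominator sine = +0.79547.
Result = 0.0142·24.44·(+0.32887) / (0.0422·(+0.79547)) = +3.4002 rad/s; magnitude 3.4002 rad/s.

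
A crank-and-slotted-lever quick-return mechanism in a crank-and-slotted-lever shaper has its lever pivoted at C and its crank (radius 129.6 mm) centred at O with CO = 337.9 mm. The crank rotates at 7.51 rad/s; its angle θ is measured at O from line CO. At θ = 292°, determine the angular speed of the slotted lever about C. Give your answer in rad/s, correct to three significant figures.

ω = 7.51 rad/s
Crank pin A relative to C: A = (d + r cosθ, r sinθ); lever angle φ = atan2(r sinθ, d + r cosθ).
Differentiating tanφ: φ̇ = rω(d cosθ + r)/(d² + r² + 2dr cosθ).
d² + r² + 2dr cosθ = |CA|² = 0.163782 m²;  d cosθ + r = +0.25618 m.
|ω_lever| = |0.1296·7.51·+0.25618| / 0.163782 = 1.5224 rad/s.

1.52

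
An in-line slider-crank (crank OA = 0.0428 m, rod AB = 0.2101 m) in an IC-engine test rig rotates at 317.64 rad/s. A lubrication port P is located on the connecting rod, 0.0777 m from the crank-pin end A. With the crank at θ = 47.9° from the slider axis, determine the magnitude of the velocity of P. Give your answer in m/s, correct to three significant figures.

12.1

ω = 317.6 rad/s.  Crank-pin speed |V_A| = rω = 13.595 m/s, perpendicular to OA.
Rod angle: sinφ = −(r/L) sinθ ⇒ φ = -8.694°; ω_rod = −rω cosθ/√(L²−r²sin²θ) = -43.886 rad/s.
V_P = V_A + ω_rod × AP, with AP = 0.0777 m along the rod.
Components: V_Px = −rω sinθ − a·ω_rod·sinφ = -10.603 m/s;  V_Py = rω cosθ + a·ω_rod·cosφ = +5.7437 m/s.
|V_P| = √(V_Px² + V_Py²) = 12.058 m/s.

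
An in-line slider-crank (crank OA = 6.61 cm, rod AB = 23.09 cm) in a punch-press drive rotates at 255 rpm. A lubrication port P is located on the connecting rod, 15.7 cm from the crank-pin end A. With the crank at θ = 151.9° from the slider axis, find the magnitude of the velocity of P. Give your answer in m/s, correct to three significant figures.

ω = 26.7 rad/s.  Crank-pin speed |V_A| = rω = 1.7651 m/s, perpendicular to OA.
Rod angle: sinφ = −(r/L) sinθ ⇒ φ = -7.749°; ω_rod = −rω cosθ/√(L²−r²sin²θ) = +6.8055 rad/s.
V_P = V_A + ω_rod × AP, with AP = 0.157 m along the rod.
Components: V_Px = −rω sinθ − a·ω_rod·sinφ = -0.68732 m/s;  V_Py = rω cosθ + a·ω_rod·cosφ = -0.49834 m/s.
|V_P| = √(V_Px² + V_Py²) = 0.84896 m/s.

0.849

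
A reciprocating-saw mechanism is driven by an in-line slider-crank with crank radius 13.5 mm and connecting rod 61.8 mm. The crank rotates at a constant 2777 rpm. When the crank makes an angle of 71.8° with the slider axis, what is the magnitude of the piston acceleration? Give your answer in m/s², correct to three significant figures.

153

ω = 2π·2777/60 = 290.8 rad/s
x(θ) = r cosθ + √(L² − r² sin²θ); with ω constant, a = ω²·d²x/dθ².
d²x/dθ² = −r cosθ − r²(cos2θ)/√u − r⁴ sin²2θ/(4u^{3/2}),  u = L² − r² sin²θ = 0.00365477 m².
Substituting r = 0.0135 m, L = 0.0618 m, θ = 71.8°: d²x/dθ² = -0.0018033 m.
a = ω²·d²x/dθ² = (290.8)²·(-0.0018033) = -152.5 m/s²;  |a| = 152.5 m/s².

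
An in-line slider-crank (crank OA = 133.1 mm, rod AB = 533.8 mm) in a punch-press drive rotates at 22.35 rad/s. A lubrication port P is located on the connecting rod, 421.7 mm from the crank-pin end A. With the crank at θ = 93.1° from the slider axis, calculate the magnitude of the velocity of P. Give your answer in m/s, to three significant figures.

2.94

ω = 22.35 rad/s.  Crank-pin speed |V_A| = rω = 2.9748 m/s, perpendicular to OA.
Rod angle: sinφ = −(r/L) sinθ ⇒ φ = -14.417°; ω_rod = −rω cosθ/√(L²−r²sin²θ) = +0.31117 rad/s.
V_P = V_A + ω_rod × AP, with AP = 0.4217 m along the rod.
Components: V_Px = −rω sinθ − a·ω_rod·sinφ = -2.9378 m/s;  V_Py = rω cosθ + a·ω_rod·cosφ = -0.033784 m/s.
|V_P| = √(V_Px² + V_Py²) = 2.938 m/s.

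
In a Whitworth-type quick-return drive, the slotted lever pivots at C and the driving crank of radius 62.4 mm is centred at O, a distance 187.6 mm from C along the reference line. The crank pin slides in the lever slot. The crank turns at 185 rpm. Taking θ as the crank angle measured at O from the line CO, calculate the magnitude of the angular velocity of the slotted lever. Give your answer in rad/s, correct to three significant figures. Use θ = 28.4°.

ω = 19.37 rad/s (from 185 rpm).
Crank pin A relative to C: A = (d + r cosθ, r sinθ); lever angle φ = atan2(r sinθ, d + r cosθ).
Differentiating tanφ: φ̇ = rω(d cosθ + r)/(d² + r² + 2dr cosθ).
d² + r² + 2dr cosθ = |CA|² = 0.0596823 m²;  d cosθ + r = +0.22742 m.
|ω_lever| = |0.0624·19.37·+0.22742| / 0.0596823 = 4.6065 rad/s.

4.61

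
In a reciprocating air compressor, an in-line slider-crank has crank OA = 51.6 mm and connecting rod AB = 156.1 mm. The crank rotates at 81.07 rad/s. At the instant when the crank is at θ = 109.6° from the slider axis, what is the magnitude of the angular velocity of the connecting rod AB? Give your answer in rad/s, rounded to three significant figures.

9.46

ω = 81.07 rad/s
The rod makes angle φ with the slider axis where L sinφ = r sinθ; differentiating, L cosφ·φ̇ = r ω cosθ.
L cosφ = √(L² − r² sin²θ) = 0.14834 m.
|ω_rod| = r ω |cosθ| / √(L² − r² sin²θ) = 0.0516·81.07·0.33545/0.14834 = 9.4599 rad/s.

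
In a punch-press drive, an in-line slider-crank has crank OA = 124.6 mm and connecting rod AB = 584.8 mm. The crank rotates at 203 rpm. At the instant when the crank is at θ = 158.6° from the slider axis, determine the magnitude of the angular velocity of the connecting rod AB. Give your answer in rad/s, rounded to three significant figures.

4.23

ω = 21.26 rad/s (converted from 203 rpm).
The rod makes angle φ with the slider axis where L sinφ = r sinθ; differentiating, L cosφ·φ̇ = r ω cosθ.
L cosφ = √(L² − r² sin²θ) = 0.58303 m.
|ω_rod| = r ω |cosθ| / √(L² − r² sin²θ) = 0.1246·21.26·0.93106/0.58303 = 4.2299 rad/s.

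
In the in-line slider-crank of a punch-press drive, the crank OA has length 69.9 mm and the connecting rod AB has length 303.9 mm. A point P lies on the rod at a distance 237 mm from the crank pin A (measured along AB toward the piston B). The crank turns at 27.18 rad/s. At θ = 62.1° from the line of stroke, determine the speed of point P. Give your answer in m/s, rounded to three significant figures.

1.83

ω = 27.18 rad/s.  Crank-pin speed |V_A| = rω = 1.8999 m/s, perpendicular to OA.
Rod angle: sinφ = −(r/L) sinθ ⇒ φ = -11.729°; ω_rod = −rω cosθ/√(L²−r²sin²θ) = -2.9877 rad/s.
V_P = V_A + ω_rod × AP, with AP = 0.237 m along the rod.
Components: V_Px = −rω sinθ − a·ω_rod·sinφ = -1.823 m/s;  V_Py = rω cosθ + a·ω_rod·cosφ = +0.19571 m/s.
|V_P| = √(V_Px² + V_Py²) = 1.8335 m/s.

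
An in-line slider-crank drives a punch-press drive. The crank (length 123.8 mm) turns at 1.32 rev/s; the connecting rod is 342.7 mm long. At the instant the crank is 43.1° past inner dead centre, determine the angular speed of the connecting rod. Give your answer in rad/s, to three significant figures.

2.26

ω = 8.294 rad/s (converted from 1.32 rev/s).
The rod makes angle φ with the slider axis where L sinφ = r sinθ; differentiating, L cosφ·φ̇ = r ω cosθ.
L cosφ = √(L² − r² sin²θ) = 0.3321 m.
|ω_rod| = r ω |cosθ| / √(L² − r² sin²θ) = 0.1238·8.294·0.73016/0.3321 = 2.2575 rad/s.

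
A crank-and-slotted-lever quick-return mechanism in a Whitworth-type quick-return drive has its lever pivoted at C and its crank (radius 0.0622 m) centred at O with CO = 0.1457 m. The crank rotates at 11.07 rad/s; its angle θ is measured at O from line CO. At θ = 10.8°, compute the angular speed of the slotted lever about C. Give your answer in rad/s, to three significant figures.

3.30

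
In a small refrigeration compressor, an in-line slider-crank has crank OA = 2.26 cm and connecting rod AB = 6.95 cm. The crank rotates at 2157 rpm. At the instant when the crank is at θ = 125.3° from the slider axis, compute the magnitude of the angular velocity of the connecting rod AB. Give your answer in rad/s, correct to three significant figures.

44.0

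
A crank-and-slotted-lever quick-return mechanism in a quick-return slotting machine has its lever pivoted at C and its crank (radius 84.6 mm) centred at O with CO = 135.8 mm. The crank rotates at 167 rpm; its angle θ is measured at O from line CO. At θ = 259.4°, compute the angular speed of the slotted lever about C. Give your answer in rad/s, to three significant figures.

ω = 17.49 rad/s (from 167 rpm).
Crank pin A relative to C: A = (d + r cosθ, r sinθ); lever angle φ = atan2(r sinθ, d + r cosθ).
Differentiating tanφ: φ̇ = rω(d cosθ + r)/(d² + r² + 2dr cosθ).
d² + r² + 2dr cosθ = |CA|² = 0.0213721 m²;  d cosθ + r = +0.059619 m.
|ω_lever| = |0.0846·17.49·+0.059619| / 0.0213721 = 4.1272 rad/s.

4.13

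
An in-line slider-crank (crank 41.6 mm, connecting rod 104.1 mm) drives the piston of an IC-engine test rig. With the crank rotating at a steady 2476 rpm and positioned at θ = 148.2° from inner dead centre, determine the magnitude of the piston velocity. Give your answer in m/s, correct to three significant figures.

3.71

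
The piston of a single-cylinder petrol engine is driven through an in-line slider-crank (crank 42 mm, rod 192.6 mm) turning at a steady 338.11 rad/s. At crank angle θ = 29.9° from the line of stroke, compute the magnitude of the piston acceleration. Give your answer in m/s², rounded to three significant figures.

ω = 338.1 rad/s
x(θ) = r cosθ + √(L² − r² sin²θ); with ω constant, a = ω²·d²x/dθ².
d²x/dθ² = −r cosθ − r²(cos2θ)/√u − r⁴ sin²2θ/(4u^{3/2}),  u = L² − r² sin²θ = 0.0366564 m².
Substituting r = 0.042 m, L = 0.1926 m, θ = 29.9°: d²x/dθ² = -0.041127 m.
a = ω²·d²x/dθ² = (338.1)²·(-0.041127) = -4701.6 m/s²;  |a| = 4701.6 m/s².

4700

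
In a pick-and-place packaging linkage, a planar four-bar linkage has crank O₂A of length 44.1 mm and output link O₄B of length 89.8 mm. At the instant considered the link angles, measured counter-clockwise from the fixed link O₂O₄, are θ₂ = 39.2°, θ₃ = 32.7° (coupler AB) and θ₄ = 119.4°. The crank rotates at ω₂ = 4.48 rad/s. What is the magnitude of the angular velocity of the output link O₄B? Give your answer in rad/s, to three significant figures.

0.249

ω₂ = 4.48 rad/s
Differentiating the loop-closure r₂e^{iθ₂}+r₃e^{iθ₃}=r₁+r₄e^{iθ₄} gives r₂ω₂e^{iθ₂}+r₃ω₃e^{iθ₃}=r₄ω₄e^{iθ₄}.
Eliminating the other unknown: ω₄ = r₂ω₂ sin(θ₂−θ₃) / [r₄ sin(θ₄−θ₃)].
Numerator sine = +0.11320; denominator sine = +0.99834.
Result = 0.0441·4.48·(+0.11320) / (0.0898·(+0.99834)) = +0.24947 rad/s; magnitude 0.24947 rad/s.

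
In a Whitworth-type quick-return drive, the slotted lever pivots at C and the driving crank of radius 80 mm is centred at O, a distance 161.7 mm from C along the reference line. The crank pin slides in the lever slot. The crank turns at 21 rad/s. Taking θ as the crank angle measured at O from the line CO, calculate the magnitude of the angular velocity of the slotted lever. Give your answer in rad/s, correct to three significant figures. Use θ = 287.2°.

ω = 21 rad/s
Crank pin A relative to C: A = (d + r cosθ, r sinθ); lever angle φ = atan2(r sinθ, d + r cosθ).
Differentiating tanφ: φ̇ = rω(d cosθ + r)/(d² + r² + 2dr cosθ).
d² + r² + 2dr cosθ = |CA|² = 0.0401974 m²;  d cosθ + r = +0.12782 m.
|ω_lever| = |0.08·21·+0.12782| / 0.0401974 = 5.3419 rad/s.

5.34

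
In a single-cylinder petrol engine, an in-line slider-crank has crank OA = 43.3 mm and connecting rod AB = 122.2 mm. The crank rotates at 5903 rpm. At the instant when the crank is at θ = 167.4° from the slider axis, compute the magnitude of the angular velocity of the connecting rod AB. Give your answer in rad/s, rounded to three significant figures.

ω = 618.2 rad/s (converted from 5903 rpm).
The rod makes angle φ with the slider axis where L sinφ = r sinθ; differentiating, L cosφ·φ̇ = r ω cosθ.
L cosφ = √(L² − r² sin²θ) = 0.12183 m.
|ω_rod| = r ω |cosθ| / √(L² − r² sin²θ) = 0.0433·618.2·0.97592/0.12183 = 214.4 rad/s.

214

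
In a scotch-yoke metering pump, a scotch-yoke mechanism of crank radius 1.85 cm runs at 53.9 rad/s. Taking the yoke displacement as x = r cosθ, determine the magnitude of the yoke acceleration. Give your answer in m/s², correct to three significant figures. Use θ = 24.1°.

49.1

ω = 53.9 rad/s
x = r cosθ ⇒ ẍ = −rω² cosθ (ω constant).
|a| = rω²|cosθ| = 0.0185·(53.9)²·|cos 24.1°| = 49.062 m/s².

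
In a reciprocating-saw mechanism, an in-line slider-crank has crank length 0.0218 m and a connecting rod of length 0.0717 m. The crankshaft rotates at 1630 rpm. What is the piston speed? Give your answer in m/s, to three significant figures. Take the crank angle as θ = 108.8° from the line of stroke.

3.16

ω = 2π·1630/60 = 170.7 rad/s
For an in-line slider-crank, x = r cosθ + √(L² − r² sin²θ), so v = −rω sinθ·[1 + r cosθ/√(L² − r² sin²θ)].
With r = 0.0218 m, L = 0.0717 m, θ = 108.8°: √(L² − r² sin²θ) = 0.068666 m.
v = −0.0218·170.7·0.94665·[1 + 0.0218·-0.32227/0.068666] = -3.1622 m/s.
|v| = 3.1622 m/s.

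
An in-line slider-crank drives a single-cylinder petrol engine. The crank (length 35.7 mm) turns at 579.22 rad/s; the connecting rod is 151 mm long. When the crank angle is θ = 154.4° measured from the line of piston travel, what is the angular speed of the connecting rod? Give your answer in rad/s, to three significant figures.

ω = 579.2 rad/s
The rod makes angle φ with the slider axis where L sinφ = r sinθ; differentiating, L cosφ·φ̇ = r ω cosθ.
L cosφ = √(L² − r² sin²θ) = 0.15021 m.
|ω_rod| = r ω |cosθ| / √(L² − r² sin²θ) = 0.0357·579.2·0.90183/0.15021 = 124.15 rad/s.

124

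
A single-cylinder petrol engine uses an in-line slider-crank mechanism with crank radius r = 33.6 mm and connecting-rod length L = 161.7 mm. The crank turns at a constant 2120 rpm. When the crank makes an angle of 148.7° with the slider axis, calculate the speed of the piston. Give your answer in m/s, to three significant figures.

3.18

ω = 2π·2120/60 = 222 rad/s
For an in-line slider-crank, x = r cosθ + √(L² − r² sin²θ), so v = −rω sinθ·[1 + r cosθ/√(L² − r² sin²θ)].
With r = 0.0336 m, L = 0.1617 m, θ = 148.7°: √(L² − r² sin²θ) = 0.16076 m.
v = −0.0336·222·0.51952·[1 + 0.0336·-0.85446/0.16076] = -3.1832 m/s.
|v| = 3.1832 m/s.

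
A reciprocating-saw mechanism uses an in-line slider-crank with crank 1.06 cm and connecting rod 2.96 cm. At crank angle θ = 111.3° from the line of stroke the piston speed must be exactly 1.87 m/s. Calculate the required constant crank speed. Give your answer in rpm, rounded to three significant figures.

2100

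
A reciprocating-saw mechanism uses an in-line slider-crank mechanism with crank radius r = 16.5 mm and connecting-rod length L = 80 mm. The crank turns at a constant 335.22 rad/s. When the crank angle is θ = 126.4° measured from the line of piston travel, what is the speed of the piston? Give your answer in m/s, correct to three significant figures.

3.90

ω = 335.2 rad/s
For an in-line slider-crank, x = r cosθ + √(L² − r² sin²θ), so v = −rω sinθ·[1 + r cosθ/√(L² − r² sin²θ)].
With r = 0.0165 m, L = 0.08 m, θ = 126.4°: √(L² − r² sin²θ) = 0.07889 m.
v = −0.0165·335.2·0.80489·[1 + 0.0165·-0.59342/0.07889] = -3.8994 m/s.
|v| = 3.8994 m/s.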